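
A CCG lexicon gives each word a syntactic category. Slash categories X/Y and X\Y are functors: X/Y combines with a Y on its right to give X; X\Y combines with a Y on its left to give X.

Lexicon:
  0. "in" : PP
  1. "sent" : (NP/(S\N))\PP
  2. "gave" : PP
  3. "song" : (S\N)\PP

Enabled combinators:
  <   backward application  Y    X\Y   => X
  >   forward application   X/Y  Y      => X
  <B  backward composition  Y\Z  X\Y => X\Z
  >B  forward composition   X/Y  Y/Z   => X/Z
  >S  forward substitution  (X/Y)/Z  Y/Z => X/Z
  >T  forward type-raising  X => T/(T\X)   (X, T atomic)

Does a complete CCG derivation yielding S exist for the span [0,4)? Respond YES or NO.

PP (NP/(S\N))\PP PP (S\N)\PP
CKY chart[0,4] = {N/(N\NP), NP, NP/(NP\NP), PP/(PP\NP), S/(S\NP)}; S ∉ chart

NO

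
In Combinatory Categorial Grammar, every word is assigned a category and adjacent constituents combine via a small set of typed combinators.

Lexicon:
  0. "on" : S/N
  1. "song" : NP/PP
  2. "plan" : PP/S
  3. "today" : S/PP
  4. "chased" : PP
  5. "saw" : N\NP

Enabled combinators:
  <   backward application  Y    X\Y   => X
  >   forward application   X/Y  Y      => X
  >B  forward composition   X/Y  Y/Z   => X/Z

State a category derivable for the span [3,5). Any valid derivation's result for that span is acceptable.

[0,6] S   >
  [0,1] "on" : S/N
  [1,6] N   <
    [1,5] NP   >
      [1,3] NP/S   >B
        [1,2] "song" : NP/PP
        [2,3] "plan" : PP/S
      [3,5] S   >
        [3,4] "today" : S/PP
        [4,5] "chased" : PP
    [5,6] "saw" : N\NP

S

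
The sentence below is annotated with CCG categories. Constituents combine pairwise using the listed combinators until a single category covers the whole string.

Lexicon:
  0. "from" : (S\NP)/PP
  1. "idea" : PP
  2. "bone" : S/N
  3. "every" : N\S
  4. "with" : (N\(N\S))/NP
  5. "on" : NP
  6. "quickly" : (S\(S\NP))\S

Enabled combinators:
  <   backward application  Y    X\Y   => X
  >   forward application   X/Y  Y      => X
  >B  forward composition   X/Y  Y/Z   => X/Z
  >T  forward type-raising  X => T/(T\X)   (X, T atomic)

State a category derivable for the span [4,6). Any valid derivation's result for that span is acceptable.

[0,7] S   <
  [0,2] S\NP   >
    [0,1] "from" : (S\NP)/PP
    [1,2] "idea" : PP
  [2,7] S\(S\NP)   <
    [2,6] S   >
      [2,3] "bone" : S/N
      [3,6] N   <
        [3,4] "every" : N\S
        [4,6] N\(N\S)   >
          [4,5] "with" : (N\(N\S))/NP
          [5,6] "on" : NP
    [6,7] "quickly" : (S\(S\NP))\S

N\(N\S)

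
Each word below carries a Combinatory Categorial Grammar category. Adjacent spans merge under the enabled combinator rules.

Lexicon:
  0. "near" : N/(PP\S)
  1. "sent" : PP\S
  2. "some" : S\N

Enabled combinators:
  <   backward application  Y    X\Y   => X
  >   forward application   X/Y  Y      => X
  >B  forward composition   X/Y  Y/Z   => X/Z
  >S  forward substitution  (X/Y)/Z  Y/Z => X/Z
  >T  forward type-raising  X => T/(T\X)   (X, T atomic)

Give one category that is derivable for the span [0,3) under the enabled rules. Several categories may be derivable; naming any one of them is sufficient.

[0,3] S   <
  [0,2] N   >
    [0,1] "near" : N/(PP\S)
    [1,2] "sent" : PP\S
  [2,3] "some" : S\N

S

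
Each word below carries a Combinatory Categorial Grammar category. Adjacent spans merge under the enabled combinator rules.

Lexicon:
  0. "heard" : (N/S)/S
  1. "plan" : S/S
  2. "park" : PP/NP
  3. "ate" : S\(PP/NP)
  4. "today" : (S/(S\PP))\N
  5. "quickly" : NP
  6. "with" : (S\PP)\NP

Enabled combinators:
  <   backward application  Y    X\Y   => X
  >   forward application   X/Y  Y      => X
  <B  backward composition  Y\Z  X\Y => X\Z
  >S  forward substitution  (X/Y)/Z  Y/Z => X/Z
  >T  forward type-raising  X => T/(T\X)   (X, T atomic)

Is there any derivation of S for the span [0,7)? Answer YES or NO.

YES

[0,7] S   >
  [0,5] S/(S\PP)   <
    [0,4] N   >
      [0,2] N/S   >S
        [0,1] "heard" : (N/S)/S
        [1,2] "plan" : S/S
      [2,4] S   <
        [2,3] "park" : PP/NP
        [3,4] "ate" : S\(PP/NP)
    [4,5] "today" : (S/(S\PP))\N
  [5,7] S\PP   <
    [5,6] "quickly" : NP
    [6,7] "with" : (S\PP)\NP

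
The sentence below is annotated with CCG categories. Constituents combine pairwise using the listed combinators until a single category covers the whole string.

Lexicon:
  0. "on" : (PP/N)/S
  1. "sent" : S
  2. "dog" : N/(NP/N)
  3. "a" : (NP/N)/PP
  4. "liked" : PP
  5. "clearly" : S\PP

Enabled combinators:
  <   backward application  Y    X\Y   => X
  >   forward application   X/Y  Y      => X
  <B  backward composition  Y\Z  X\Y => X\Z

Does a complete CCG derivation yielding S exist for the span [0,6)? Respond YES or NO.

[0,6] S   <
  [0,5] PP   >
    [0,2] PP/N   >
      [0,1] "on" : (PP/N)/S
      [1,2] "sent" : S
    [2,5] N   >
      [2,3] "dog" : N/(NP/N)
      [3,5] NP/N   >
        [3,4] "a" : (NP/N)/PP
        [4,5] "liked" : PP
  [5,6] "clearly" : S\PP

YES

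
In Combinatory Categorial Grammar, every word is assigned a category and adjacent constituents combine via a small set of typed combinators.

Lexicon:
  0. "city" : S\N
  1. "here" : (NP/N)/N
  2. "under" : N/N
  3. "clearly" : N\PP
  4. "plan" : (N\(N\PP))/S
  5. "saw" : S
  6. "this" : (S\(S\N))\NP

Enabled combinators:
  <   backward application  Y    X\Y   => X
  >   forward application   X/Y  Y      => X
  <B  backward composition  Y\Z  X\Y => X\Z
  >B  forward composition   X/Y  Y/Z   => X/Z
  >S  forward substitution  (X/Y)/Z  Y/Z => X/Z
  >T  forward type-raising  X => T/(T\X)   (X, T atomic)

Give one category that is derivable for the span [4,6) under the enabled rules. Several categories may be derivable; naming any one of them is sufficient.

N\(N\PP)

[0,7] S   <
  [0,1] "city" : S\N
  [1,7] S\(S\N)   <
    [1,6] NP   >
      [1,3] NP/N   >S
        [1,2] "here" : (NP/N)/N
        [2,3] "under" : N/N
      [3,6] N   <
        [3,4] "clearly" : N\PP
        [4,6] N\(N\PP)   >
          [4,5] "plan" : (N\(N\PP))/S
          [5,6] "saw" : S
    [6,7] "this" : (S\(S\N))\NP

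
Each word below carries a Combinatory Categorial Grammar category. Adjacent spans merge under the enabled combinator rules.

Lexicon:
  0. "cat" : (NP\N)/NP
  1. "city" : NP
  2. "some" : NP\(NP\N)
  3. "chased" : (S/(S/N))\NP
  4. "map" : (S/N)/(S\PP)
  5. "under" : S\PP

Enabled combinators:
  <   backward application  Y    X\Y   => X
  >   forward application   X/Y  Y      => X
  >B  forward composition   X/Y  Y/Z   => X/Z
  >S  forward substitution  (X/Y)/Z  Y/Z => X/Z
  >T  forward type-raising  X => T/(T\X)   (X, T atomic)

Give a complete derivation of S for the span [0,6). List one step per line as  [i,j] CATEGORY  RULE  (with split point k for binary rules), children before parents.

[0,1] (NP\N)/NP  lex  "cat"
[1,2] NP  lex  "city"
[0,2] NP\N  >  k=1
[2,3] NP\(NP\N)  lex  "some"
[0,3] NP  <  k=2
[3,4] (S/(S/N))\NP  lex  "chased"
[0,4] S/(S/N)  <  k=3
[4,5] (S/N)/(S\PP)  lex  "map"
[5,6] S\PP  lex  "under"
[4,6] S/N  >  k=5
[0,6] S  >  k=4

[0,6] S   >
  [0,4] S/(S/N)   <
    [0,3] NP   <
      [0,2] NP\N   >
        [0,1] "cat" : (NP\N)/NP
        [1,2] "city" : NP
      [2,3] "some" : NP\(NP\N)
    [3,4] "chased" : (S/(S/N))\NP
  [4,6] S/N   >
    [4,5] "map" : (S/N)/(S\PP)
    [5,6] "under" : S\PP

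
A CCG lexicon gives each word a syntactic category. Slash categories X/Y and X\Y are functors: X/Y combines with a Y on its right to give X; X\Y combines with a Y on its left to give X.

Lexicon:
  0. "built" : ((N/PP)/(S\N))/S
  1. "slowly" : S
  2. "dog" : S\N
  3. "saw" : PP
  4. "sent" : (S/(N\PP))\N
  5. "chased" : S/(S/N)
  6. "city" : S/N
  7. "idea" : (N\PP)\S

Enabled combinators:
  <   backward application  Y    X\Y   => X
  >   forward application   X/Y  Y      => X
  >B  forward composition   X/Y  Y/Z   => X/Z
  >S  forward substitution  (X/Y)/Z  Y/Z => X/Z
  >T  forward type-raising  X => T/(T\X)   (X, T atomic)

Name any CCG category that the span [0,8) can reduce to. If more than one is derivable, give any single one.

S

[0,8] S   >
  [0,5] S/(N\PP)   <
    [0,4] N   >
      [0,3] N/PP   >
        [0,2] (N/PP)/(S\N)   >
          [0,1] "built" : ((N/PP)/(S\N))/S
          [1,2] "slowly" : S
        [2,3] "dog" : S\N
      [3,4] "saw" : PP
    [4,5] "sent" : (S/(N\PP))\N
  [5,8] N\PP   <
    [5,7] S   >
      [5,6] "chased" : S/(S/N)
      [6,7] "city" : S/N
    [7,8] "idea" : (N\PP)\S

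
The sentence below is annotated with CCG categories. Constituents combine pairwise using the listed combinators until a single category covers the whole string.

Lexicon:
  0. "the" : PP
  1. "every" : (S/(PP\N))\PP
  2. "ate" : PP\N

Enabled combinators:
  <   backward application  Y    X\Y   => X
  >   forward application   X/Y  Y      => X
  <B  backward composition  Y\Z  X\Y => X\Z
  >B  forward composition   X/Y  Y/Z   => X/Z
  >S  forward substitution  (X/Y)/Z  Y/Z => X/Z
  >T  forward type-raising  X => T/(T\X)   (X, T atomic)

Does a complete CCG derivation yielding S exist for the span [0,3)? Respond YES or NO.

YES

[0,3] S   >
  [0,2] S/(PP\N)   <
    [0,1] "the" : PP
    [1,2] "every" : (S/(PP\N))\PP
  [2,3] "ate" : PP\N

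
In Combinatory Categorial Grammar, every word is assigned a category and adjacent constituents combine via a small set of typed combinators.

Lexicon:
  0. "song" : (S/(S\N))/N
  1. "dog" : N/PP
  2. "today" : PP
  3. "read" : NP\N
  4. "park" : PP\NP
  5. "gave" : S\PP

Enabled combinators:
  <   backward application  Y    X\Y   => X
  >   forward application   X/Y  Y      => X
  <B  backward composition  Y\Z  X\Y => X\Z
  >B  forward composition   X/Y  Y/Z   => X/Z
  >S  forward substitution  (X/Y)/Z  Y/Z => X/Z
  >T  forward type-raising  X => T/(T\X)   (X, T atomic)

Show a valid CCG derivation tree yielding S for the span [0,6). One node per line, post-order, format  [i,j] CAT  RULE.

[0,6] S   >
  [0,3] S/(S\N)   >
    [0,1] "song" : (S/(S\N))/N
    [1,3] N   >
      [1,2] "dog" : N/PP
      [2,3] "today" : PP
  [3,6] S\N   <B
    [3,4] "read" : NP\N
    [4,6] S\NP   <B
      [4,5] "park" : PP\NP
      [5,6] "gave" : S\PP

[0,1] (S/(S\N))/N  lex  "song"
[1,2] N/PP  lex  "dog"
[2,3] PP  lex  "today"
[1,3] N  >  k=2
[0,3] S/(S\N)  >  k=1
[3,4] NP\N  lex  "read"
[4,5] PP\NP  lex  "park"
[5,6] S\PP  lex  "gave"
[4,6] S\NP  <B  k=5
[3,6] S\N  <B  k=4
[0,6] S  >  k=3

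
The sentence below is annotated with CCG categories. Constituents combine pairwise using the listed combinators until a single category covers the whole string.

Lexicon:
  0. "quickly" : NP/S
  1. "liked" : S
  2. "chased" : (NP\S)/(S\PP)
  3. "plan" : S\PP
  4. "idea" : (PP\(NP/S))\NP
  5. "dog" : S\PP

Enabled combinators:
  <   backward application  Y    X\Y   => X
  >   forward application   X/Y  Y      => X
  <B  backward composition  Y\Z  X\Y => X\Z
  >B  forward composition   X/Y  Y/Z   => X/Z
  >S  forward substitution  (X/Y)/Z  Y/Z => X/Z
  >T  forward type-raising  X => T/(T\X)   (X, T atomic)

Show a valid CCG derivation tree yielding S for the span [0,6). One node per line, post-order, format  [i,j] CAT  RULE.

[0,6] S   <
  [0,5] PP   <
    [0,1] "quickly" : NP/S
    [1,5] PP\(NP/S)   <
      [1,4] NP   <
        [1,2] "liked" : S
        [2,4] NP\S   >
          [2,3] "chased" : (NP\S)/(S\PP)
          [3,4] "plan" : S\PP
      [4,5] "idea" : (PP\(NP/S))\NP
  [5,6] "dog" : S\PP

[0,1] NP/S  lex  "quickly"
[1,2] S  lex  "liked"
[2,3] (NP\S)/(S\PP)  lex  "chased"
[3,4] S\PP  lex  "plan"
[2,4] NP\S  >  k=3
[1,4] NP  <  k=2
[4,5] (PP\(NP/S))\NP  lex  "idea"
[1,5] PP\(NP/S)  <  k=4
[0,5] PP  <  k=1
[5,6] S\PP  lex  "dog"
[0,6] S  <  k=5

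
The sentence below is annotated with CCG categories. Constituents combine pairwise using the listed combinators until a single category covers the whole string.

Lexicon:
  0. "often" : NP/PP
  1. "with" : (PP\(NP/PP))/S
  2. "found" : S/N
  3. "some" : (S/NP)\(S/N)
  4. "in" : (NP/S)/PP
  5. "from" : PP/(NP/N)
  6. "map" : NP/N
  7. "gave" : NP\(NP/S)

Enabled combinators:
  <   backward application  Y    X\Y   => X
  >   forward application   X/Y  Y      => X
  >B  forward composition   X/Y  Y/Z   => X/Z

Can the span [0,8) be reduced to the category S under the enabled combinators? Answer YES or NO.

NO

NP/PP (PP\(NP/PP))/S S/N (S/NP)\(S/N) (NP/S)/PP PP/(NP/N) NP/N NP\(NP/S)
CKY chart[0,8] = {PP}; S ∉ chart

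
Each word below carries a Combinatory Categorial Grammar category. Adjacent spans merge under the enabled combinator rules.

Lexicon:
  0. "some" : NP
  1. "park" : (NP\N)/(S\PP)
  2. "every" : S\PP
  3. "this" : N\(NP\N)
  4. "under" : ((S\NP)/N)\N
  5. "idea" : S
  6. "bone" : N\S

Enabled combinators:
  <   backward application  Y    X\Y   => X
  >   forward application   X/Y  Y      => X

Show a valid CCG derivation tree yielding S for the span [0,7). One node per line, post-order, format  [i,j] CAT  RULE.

[0,1] NP  lex  "some"
[1,2] (NP\N)/(S\PP)  lex  "park"
[2,3] S\PP  lex  "every"
[1,3] NP\N  >  k=2
[3,4] N\(NP\N)  lex  "this"
[1,4] N  <  k=3
[4,5] ((S\NP)/N)\N  lex  "under"
[1,5] (S\NP)/N  <  k=4
[5,6] S  lex  "idea"
[6,7] N\S  lex  "bone"
[5,7] N  <  k=6
[1,7] S\NP  >  k=5
[0,7] S  <  k=1

[0,7] S   <
  [0,1] "some" : NP
  [1,7] S\NP   >
    [1,5] (S\NP)/N   <
      [1,4] N   <
        [1,3] NP\N   >
          [1,2] "park" : (NP\N)/(S\PP)
          [2,3] "every" : S\PP
        [3,4] "this" : N\(NP\N)
      [4,5] "under" : ((S\NP)/N)\N
    [5,7] N   <
      [5,6] "idea" : S
      [6,7] "bone" : N\S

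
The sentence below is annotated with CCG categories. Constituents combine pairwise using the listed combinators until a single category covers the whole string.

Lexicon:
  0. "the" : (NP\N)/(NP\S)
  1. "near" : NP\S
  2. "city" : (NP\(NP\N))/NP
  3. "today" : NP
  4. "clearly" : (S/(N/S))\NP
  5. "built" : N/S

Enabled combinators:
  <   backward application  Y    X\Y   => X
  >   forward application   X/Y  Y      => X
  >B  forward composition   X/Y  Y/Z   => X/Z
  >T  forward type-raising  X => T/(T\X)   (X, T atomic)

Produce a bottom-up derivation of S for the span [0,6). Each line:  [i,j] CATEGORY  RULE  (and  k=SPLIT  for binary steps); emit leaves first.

[0,6] S   >
  [0,5] S/(N/S)   <
    [0,4] NP   <
      [0,2] NP\N   >
        [0,1] "the" : (NP\N)/(NP\S)
        [1,2] "near" : NP\S
      [2,4] NP\(NP\N)   >
        [2,3] "city" : (NP\(NP\N))/NP
        [3,4] "today" : NP
    [4,5] "clearly" : (S/(N/S))\NP
  [5,6] "built" : N/S

[0,1] (NP\N)/(NP\S)  lex  "the"
[1,2] NP\S  lex  "near"
[0,2] NP\N  >  k=1
[2,3] (NP\(NP\N))/NP  lex  "city"
[3,4] NP  lex  "today"
[2,4] NP\(NP\N)  >  k=3
[0,4] NP  <  k=2
[4,5] (S/(N/S))\NP  lex  "clearly"
[0,5] S/(N/S)  <  k=4
[5,6] N/S  lex  "built"
[0,6] S  >  k=5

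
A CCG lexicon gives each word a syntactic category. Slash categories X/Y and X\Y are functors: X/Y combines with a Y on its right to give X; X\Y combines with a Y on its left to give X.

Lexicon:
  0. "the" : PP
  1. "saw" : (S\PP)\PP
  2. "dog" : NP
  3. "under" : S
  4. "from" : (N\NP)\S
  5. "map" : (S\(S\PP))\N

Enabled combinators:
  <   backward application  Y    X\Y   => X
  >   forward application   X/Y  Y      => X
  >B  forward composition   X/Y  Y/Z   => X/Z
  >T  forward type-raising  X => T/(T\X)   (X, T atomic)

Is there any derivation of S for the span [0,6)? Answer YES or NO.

[0,6] S   <
  [0,2] S\PP   <
    [0,1] "the" : PP
    [1,2] "saw" : (S\PP)\PP
  [2,6] S\(S\PP)   <
    [2,5] N   <
      [2,3] "dog" : NP
      [3,5] N\NP   <
        [3,4] "under" : S
        [4,5] "from" : (N\NP)\S
    [5,6] "map" : (S\(S\PP))\N

YES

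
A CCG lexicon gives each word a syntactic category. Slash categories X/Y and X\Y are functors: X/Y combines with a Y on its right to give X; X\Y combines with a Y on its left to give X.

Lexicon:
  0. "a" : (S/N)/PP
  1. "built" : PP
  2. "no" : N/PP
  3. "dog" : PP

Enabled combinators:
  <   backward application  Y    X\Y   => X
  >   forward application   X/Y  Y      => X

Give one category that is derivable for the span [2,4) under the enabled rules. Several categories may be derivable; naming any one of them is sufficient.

[0,4] S   >
  [0,2] S/N   >
    [0,1] "a" : (S/N)/PP
    [1,2] "built" : PP
  [2,4] N   >
    [2,3] "no" : N/PP
    [3,4] "dog" : PP

N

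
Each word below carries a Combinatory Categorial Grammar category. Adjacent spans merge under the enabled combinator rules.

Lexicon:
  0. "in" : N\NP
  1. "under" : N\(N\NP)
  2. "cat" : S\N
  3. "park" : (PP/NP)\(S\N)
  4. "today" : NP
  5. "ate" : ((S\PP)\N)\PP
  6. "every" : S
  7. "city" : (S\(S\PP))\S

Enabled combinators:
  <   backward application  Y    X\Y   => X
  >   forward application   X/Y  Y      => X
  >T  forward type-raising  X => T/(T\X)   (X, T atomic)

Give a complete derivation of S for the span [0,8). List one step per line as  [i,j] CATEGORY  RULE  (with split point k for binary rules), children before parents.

[0,8] S   <
  [0,6] S\PP   <
    [0,2] N   <
      [0,1] "in" : N\NP
      [1,2] "under" : N\(N\NP)
    [2,6] (S\PP)\N   <
      [2,5] PP   >
        [2,4] PP/NP   <
          [2,3] "cat" : S\N
          [3,4] "park" : (PP/NP)\(S\N)
        [4,5] "today" : NP
      [5,6] "ate" : ((S\PP)\N)\PP
  [6,8] S\(S\PP)   <
    [6,7] "every" : S
    [7,8] "city" : (S\(S\PP))\S

[0,1] N\NP  lex  "in"
[1,2] N\(N\NP)  lex  "under"
[0,2] N  <  k=1
[2,3] S\N  lex  "cat"
[3,4] (PP/NP)\(S\N)  lex  "park"
[2,4] PP/NP  <  k=3
[4,5] NP  lex  "today"
[2,5] PP  >  k=4
[5,6] ((S\PP)\N)\PP  lex  "ate"
[2,6] (S\PP)\N  <  k=5
[0,6] S\PP  <  k=2
[6,7] S  lex  "every"
[7,8] (S\(S\PP))\S  lex  "city"
[6,8] S\(S\PP)  <  k=7
[0,8] S  <  k=6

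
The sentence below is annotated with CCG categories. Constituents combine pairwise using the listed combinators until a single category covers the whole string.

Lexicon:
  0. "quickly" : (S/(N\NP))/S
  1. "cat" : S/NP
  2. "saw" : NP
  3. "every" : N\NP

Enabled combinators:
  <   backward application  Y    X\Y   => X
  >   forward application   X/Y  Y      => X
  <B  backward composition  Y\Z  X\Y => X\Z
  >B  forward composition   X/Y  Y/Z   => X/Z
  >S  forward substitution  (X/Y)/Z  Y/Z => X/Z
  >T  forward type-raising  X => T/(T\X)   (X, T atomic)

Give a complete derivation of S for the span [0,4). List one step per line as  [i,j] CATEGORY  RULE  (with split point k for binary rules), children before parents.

[0,1] (S/(N\NP))/S  lex  "quickly"
[1,2] S/NP  lex  "cat"
[2,3] NP  lex  "saw"
[1,3] S  >  k=2
[0,3] S/(N\NP)  >  k=1
[3,4] N\NP  lex  "every"
[0,4] S  >  k=3

[0,4] S   >
  [0,3] S/(N\NP)   >
    [0,1] "quickly" : (S/(N\NP))/S
    [1,3] S   >
      [1,2] "cat" : S/NP
      [2,3] "saw" : NP
  [3,4] "every" : N\NP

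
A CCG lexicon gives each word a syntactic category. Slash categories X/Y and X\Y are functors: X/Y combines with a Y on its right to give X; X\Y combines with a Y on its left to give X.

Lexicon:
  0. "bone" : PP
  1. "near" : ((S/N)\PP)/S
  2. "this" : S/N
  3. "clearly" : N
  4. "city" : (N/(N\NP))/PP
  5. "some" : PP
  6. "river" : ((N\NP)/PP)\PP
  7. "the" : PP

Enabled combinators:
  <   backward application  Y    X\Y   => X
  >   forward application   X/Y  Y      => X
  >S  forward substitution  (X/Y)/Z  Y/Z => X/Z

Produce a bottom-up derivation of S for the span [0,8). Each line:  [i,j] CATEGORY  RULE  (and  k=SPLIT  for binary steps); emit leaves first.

[0,8] S   >
  [0,4] S/N   <
    [0,1] "bone" : PP
    [1,4] (S/N)\PP   >
      [1,2] "near" : ((S/N)\PP)/S
      [2,4] S   >
        [2,3] "this" : S/N
        [3,4] "clearly" : N
  [4,8] N   >
    [4,7] N/PP   >S
      [4,5] "city" : (N/(N\NP))/PP
      [5,7] (N\NP)/PP   <
        [5,6] "some" : PP
        [6,7] "river" : ((N\NP)/PP)\PP
    [7,8] "the" : PP

[0,1] PP  lex  "bone"
[1,2] ((S/N)\PP)/S  lex  "near"
[2,3] S/N  lex  "this"
[3,4] N  lex  "clearly"
[2,4] S  >  k=3
[1,4] (S/N)\PP  >  k=2
[0,4] S/N  <  k=1
[4,5] (N/(N\NP))/PP  lex  "city"
[5,6] PP  lex  "some"
[6,7] ((N\NP)/PP)\PP  lex  "river"
[5,7] (N\NP)/PP  <  k=6
[4,7] N/PP  >S  k=5
[7,8] PP  lex  "the"
[4,8] N  >  k=7
[0,8] S  >  k=4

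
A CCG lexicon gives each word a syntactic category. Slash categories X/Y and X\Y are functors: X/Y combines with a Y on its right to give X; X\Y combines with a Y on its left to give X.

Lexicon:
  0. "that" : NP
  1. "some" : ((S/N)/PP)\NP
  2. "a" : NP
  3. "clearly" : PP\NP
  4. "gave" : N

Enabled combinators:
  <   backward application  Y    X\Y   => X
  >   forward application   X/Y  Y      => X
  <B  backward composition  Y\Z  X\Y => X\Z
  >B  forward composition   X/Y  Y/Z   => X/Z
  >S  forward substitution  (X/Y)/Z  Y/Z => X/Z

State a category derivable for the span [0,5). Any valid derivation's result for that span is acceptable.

[0,5] S   >
  [0,4] S/N   >
    [0,2] (S/N)/PP   <
      [0,1] "that" : NP
      [1,2] "some" : ((S/N)/PP)\NP
    [2,4] PP   <
      [2,3] "a" : NP
      [3,4] "clearly" : PP\NP
  [4,5] "gave" : N

S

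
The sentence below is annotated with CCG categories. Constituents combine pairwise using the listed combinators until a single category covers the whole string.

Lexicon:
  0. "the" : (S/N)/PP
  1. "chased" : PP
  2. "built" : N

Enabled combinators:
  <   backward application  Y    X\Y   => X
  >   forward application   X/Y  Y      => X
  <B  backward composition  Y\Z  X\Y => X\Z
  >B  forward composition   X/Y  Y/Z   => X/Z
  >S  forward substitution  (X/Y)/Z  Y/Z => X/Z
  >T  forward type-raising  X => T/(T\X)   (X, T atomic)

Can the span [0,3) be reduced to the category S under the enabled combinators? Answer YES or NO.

YES

[0,3] S   >
  [0,2] S/N   >
    [0,1] "the" : (S/N)/PP
    [1,2] "chased" : PP
  [2,3] "built" : N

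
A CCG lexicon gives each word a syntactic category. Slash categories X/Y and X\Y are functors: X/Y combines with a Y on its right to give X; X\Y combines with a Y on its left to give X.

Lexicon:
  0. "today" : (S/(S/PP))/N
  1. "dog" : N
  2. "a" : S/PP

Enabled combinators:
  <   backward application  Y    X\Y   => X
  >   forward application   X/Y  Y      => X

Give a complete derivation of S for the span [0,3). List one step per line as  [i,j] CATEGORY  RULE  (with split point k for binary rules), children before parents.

[0,3] S   >
  [0,2] S/(S/PP)   >
    [0,1] "today" : (S/(S/PP))/N
    [1,2] "dog" : N
  [2,3] "a" : S/PP

[0,1] (S/(S/PP))/N  lex  "today"
[1,2] N  lex  "dog"
[0,2] S/(S/PP)  >  k=1
[2,3] S/PP  lex  "a"
[0,3] S  >  k=2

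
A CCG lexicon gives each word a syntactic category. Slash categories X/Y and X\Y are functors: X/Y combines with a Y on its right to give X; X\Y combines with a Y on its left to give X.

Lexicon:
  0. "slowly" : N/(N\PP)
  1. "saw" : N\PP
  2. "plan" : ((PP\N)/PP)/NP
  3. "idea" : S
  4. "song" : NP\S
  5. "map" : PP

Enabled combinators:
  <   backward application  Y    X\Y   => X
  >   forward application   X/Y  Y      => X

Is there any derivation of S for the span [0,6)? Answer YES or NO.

NO

N/(N\PP) N\PP ((PP\N)/PP)/NP S NP\S PP
CKY chart[0,6] = {PP}; S ∉ chart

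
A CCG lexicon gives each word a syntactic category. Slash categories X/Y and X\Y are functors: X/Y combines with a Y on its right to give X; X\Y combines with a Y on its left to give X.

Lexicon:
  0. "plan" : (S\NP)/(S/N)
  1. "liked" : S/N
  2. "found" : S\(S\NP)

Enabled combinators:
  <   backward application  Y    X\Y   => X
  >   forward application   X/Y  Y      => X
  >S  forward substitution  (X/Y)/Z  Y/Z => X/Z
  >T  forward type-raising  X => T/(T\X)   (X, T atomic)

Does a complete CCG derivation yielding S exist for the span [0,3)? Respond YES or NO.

[0,3] S   <
  [0,2] S\NP   >
    [0,1] "plan" : (S\NP)/(S/N)
    [1,2] "liked" : S/N
  [2,3] "found" : S\(S\NP)

YES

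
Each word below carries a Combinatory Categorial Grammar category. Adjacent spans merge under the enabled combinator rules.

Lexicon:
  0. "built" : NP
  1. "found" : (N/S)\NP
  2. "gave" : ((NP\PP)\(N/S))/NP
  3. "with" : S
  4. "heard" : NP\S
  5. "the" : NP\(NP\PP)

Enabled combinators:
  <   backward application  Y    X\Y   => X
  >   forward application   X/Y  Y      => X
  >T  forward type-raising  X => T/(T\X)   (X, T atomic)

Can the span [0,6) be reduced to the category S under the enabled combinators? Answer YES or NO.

NO

NP (N/S)\NP ((NP\PP)\(N/S))/NP S NP\S NP\(NP\PP)
CKY chart[0,6] = {N/(N\NP), NP, NP/(NP\NP), PP/(PP\NP), S/(S\NP)}; S ∉ chart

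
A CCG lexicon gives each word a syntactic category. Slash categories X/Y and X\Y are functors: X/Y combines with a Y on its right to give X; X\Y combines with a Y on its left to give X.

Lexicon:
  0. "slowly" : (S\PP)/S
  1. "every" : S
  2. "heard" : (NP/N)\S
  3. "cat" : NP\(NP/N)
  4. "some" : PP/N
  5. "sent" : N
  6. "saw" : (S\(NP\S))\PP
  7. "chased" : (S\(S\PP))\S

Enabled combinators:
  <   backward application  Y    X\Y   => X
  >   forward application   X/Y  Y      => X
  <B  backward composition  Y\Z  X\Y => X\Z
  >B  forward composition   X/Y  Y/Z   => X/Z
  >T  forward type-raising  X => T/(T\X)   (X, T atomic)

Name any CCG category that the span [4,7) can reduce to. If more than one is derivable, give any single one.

[0,8] S   <
  [0,2] S\PP   >
    [0,1] "slowly" : (S\PP)/S
    [1,2] "every" : S
  [2,8] S\(S\PP)   <
    [2,7] S   <
      [2,4] NP\S   <B
        [2,3] "heard" : (NP/N)\S
        [3,4] "cat" : NP\(NP/N)
      [4,7] S\(NP\S)   <
        [4,6] PP   >
          [4,5] "some" : PP/N
          [5,6] "sent" : N
        [6,7] "saw" : (S\(NP\S))\PP
    [7,8] "chased" : (S\(S\PP))\S

S\(NP\S)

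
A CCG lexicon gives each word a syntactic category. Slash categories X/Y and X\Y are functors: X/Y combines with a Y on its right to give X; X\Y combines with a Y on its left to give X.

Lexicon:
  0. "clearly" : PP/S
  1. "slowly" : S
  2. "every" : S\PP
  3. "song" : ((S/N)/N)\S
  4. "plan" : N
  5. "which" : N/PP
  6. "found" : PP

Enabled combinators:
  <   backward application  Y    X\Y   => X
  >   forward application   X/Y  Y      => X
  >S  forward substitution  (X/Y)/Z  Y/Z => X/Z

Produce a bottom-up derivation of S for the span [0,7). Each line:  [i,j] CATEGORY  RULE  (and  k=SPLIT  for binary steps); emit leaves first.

[0,1] PP/S  lex  "clearly"
[1,2] S  lex  "slowly"
[0,2] PP  >  k=1
[2,3] S\PP  lex  "every"
[0,3] S  <  k=2
[3,4] ((S/N)/N)\S  lex  "song"
[0,4] (S/N)/N  <  k=3
[4,5] N  lex  "plan"
[0,5] S/N  >  k=4
[5,6] N/PP  lex  "which"
[6,7] PP  lex  "found"
[5,7] N  >  k=6
[0,7] S  >  k=5

[0,7] S   >
  [0,5] S/N   >
    [0,4] (S/N)/N   <
      [0,3] S   <
        [0,2] PP   >
          [0,1] "clearly" : PP/S
          [1,2] "slowly" : S
        [2,3] "every" : S\PP
      [3,4] "song" : ((S/N)/N)\S
    [4,5] "plan" : N
  [5,7] N   >
    [5,6] "which" : N/PP
    [6,7] "found" : PP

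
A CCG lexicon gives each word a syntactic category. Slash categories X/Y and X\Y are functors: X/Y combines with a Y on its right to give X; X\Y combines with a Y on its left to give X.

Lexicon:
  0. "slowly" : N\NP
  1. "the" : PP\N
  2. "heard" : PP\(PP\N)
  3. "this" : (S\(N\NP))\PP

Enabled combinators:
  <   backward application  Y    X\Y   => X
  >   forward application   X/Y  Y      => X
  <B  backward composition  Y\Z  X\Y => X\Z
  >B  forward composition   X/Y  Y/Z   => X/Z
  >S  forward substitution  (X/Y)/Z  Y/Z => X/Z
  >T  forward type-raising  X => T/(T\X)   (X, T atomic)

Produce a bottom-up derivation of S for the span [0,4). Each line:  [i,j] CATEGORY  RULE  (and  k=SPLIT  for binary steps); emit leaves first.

[0,4] S   <
  [0,1] "slowly" : N\NP
  [1,4] S\(N\NP)   <
    [1,3] PP   <
      [1,2] "the" : PP\N
      [2,3] "heard" : PP\(PP\N)
    [3,4] "this" : (S\(N\NP))\PP

[0,1] N\NP  lex  "slowly"
[1,2] PP\N  lex  "the"
[2,3] PP\(PP\N)  lex  "heard"
[1,3] PP  <  k=2
[3,4] (S\(N\NP))\PP  lex  "this"
[1,4] S\(N\NP)  <  k=3
[0,4] S  <  k=1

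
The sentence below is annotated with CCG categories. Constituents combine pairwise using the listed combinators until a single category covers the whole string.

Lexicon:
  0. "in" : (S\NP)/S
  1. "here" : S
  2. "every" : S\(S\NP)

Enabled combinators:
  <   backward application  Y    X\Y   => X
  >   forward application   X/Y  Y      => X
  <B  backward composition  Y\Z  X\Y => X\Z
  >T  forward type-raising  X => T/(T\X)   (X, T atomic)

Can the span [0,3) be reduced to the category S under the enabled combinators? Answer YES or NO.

[0,3] S   <
  [0,2] S\NP   >
    [0,1] "in" : (S\NP)/S
    [1,2] "here" : S
  [2,3] "every" : S\(S\NP)

YES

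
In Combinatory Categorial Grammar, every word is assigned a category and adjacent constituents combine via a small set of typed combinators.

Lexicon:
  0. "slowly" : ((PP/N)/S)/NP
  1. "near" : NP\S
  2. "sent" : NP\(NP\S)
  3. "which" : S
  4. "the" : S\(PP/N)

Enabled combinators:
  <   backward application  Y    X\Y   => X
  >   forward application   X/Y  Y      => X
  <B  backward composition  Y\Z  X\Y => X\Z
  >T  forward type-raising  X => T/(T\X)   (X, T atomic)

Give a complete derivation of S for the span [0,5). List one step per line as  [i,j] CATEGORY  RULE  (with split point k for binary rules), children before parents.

[0,5] S   <
  [0,4] PP/N   >
    [0,3] (PP/N)/S   >
      [0,1] "slowly" : ((PP/N)/S)/NP
      [1,3] NP   <
        [1,2] "near" : NP\S
        [2,3] "sent" : NP\(NP\S)
    [3,4] "which" : S
  [4,5] "the" : S\(PP/N)

[0,1] ((PP/N)/S)/NP  lex  "slowly"
[1,2] NP\S  lex  "near"
[2,3] NP\(NP\S)  lex  "sent"
[1,3] NP  <  k=2
[0,3] (PP/N)/S  >  k=1
[3,4] S  lex  "which"
[0,4] PP/N  >  k=3
[4,5] S\(PP/N)  lex  "the"
[0,5] S  <  k=4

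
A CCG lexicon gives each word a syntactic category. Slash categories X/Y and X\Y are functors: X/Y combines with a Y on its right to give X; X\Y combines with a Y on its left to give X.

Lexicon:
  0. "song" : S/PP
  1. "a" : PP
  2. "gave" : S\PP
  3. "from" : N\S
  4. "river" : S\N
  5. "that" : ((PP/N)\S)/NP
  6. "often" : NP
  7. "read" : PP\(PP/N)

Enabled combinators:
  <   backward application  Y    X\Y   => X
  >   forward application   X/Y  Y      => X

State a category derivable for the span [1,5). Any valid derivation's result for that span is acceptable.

S

[0,8] S   >
  [0,1] "song" : S/PP
  [1,8] PP   <
    [1,7] PP/N   <
      [1,5] S   <
        [1,4] N   <
          [1,3] S   <
            [1,2] "a" : PP
            [2,3] "gave" : S\PP
          [3,4] "from" : N\S
        [4,5] "river" : S\N
      [5,7] (PP/N)\S   >
        [5,6] "that" : ((PP/N)\S)/NP
        [6,7] "often" : NP
    [7,8] "read" : PP\(PP/N)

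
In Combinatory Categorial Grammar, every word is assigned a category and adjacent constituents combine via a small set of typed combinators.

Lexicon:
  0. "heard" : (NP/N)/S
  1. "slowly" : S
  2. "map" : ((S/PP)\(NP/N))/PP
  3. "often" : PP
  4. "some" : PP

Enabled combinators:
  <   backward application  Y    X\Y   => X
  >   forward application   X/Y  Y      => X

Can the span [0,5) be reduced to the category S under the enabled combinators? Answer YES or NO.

[0,5] S   >
  [0,4] S/PP   <
    [0,2] NP/N   >
      [0,1] "heard" : (NP/N)/S
      [1,2] "slowly" : S
    [2,4] (S/PP)\(NP/N)   >
      [2,3] "map" : ((S/PP)\(NP/N))/PP
      [3,4] "often" : PP
  [4,5] "some" : PP

YES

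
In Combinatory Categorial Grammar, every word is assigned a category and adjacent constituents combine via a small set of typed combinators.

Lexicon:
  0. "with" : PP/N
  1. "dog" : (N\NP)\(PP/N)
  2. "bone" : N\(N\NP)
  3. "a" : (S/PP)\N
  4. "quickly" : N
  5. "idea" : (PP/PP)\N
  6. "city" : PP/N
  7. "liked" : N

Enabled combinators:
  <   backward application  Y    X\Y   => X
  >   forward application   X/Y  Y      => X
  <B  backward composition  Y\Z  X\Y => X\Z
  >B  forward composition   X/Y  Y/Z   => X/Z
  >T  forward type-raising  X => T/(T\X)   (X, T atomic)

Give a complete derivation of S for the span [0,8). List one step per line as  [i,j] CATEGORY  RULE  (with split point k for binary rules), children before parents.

[0,1] PP/N  lex  "with"
[1,2] (N\NP)\(PP/N)  lex  "dog"
[0,2] N\NP  <  k=1
[2,3] N\(N\NP)  lex  "bone"
[0,3] N  <  k=2
[3,4] (S/PP)\N  lex  "a"
[0,4] S/PP  <  k=3
[4,5] N  lex  "quickly"
[5,6] (PP/PP)\N  lex  "idea"
[4,6] PP/PP  <  k=5
[0,6] S/PP  >B  k=4
[6,7] PP/N  lex  "city"
[7,8] N  lex  "liked"
[6,8] PP  >  k=7
[0,8] S  >  k=6

[0,8] S   >
  [0,6] S/PP   >B
    [0,4] S/PP   <
      [0,3] N   <
        [0,2] N\NP   <
          [0,1] "with" : PP/N
          [1,2] "dog" : (N\NP)\(PP/N)
        [2,3] "bone" : N\(N\NP)
      [3,4] "a" : (S/PP)\N
    [4,6] PP/PP   <
      [4,5] "quickly" : N
      [5,6] "idea" : (PP/PP)\N
  [6,8] PP   >
    [6,7] "city" : PP/N
    [7,8] "liked" : N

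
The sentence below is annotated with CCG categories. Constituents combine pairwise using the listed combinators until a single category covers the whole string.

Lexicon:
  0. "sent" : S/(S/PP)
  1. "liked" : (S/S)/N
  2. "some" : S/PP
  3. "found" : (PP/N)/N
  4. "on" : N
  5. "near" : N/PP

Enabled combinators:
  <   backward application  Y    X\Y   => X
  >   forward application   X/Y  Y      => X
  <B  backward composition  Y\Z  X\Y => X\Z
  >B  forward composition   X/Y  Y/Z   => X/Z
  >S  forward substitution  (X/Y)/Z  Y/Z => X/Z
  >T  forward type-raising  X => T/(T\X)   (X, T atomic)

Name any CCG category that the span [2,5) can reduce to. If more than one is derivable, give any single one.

[0,6] S   >
  [0,1] "sent" : S/(S/PP)
  [1,6] S/PP   >B
    [1,5] S/N   >S
      [1,2] "liked" : (S/S)/N
      [2,5] S/N   >B
        [2,3] "some" : S/PP
        [3,5] PP/N   >
          [3,4] "found" : (PP/N)/N
          [4,5] "on" : N
    [5,6] "near" : N/PP

S/N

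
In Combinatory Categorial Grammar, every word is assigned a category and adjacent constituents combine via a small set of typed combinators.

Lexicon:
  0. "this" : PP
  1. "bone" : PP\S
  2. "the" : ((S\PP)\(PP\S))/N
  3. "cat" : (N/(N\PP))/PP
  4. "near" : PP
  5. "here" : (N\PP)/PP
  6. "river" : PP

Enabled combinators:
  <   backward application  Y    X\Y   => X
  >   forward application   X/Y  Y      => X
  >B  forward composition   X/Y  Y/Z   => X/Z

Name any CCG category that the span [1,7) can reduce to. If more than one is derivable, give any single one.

S\PP

[0,7] S   <
  [0,1] "this" : PP
  [1,7] S\PP   <
    [1,2] "bone" : PP\S
    [2,7] (S\PP)\(PP\S)   >
      [2,3] "the" : ((S\PP)\(PP\S))/N
      [3,7] N   >
        [3,5] N/(N\PP)   >
          [3,4] "cat" : (N/(N\PP))/PP
          [4,5] "near" : PP
        [5,7] N\PP   >
          [5,6] "here" : (N\PP)/PP
          [6,7] "river" : PP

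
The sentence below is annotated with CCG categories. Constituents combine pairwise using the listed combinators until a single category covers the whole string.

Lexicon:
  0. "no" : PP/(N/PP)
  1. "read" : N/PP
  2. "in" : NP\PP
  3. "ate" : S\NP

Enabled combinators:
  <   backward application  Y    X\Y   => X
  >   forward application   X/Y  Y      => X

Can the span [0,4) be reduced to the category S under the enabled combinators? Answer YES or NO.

YES

[0,4] S   <
  [0,3] NP   <
    [0,2] PP   >
      [0,1] "no" : PP/(N/PP)
      [1,2] "read" : N/PP
    [2,3] "in" : NP\PP
  [3,4] "ate" : S\NP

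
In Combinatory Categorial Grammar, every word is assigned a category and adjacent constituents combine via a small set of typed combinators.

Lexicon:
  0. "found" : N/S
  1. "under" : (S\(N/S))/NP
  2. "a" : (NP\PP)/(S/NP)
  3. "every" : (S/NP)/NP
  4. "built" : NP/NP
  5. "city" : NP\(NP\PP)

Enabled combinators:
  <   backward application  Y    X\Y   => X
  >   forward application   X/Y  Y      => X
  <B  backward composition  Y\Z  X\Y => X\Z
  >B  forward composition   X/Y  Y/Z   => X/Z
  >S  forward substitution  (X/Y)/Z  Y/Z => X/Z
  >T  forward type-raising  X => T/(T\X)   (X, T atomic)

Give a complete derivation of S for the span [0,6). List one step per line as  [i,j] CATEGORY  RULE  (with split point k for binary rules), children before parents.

[0,6] S   <
  [0,1] "found" : N/S
  [1,6] S\(N/S)   >
    [1,2] "under" : (S\(N/S))/NP
    [2,6] NP   <
      [2,5] NP\PP   >
        [2,3] "a" : (NP\PP)/(S/NP)
        [3,5] S/NP   >S
          [3,4] "every" : (S/NP)/NP
          [4,5] "built" : NP/NP
      [5,6] "city" : NP\(NP\PP)

[0,1] N/S  lex  "found"
[1,2] (S\(N/S))/NP  lex  "under"
[2,3] (NP\PP)/(S/NP)  lex  "a"
[3,4] (S/NP)/NP  lex  "every"
[4,5] NP/NP  lex  "built"
[3,5] S/NP  >S  k=4
[2,5] NP\PP  >  k=3
[5,6] NP\(NP\PP)  lex  "city"
[2,6] NP  <  k=5
[1,6] S\(N/S)  >  k=2
[0,6] S  <  k=1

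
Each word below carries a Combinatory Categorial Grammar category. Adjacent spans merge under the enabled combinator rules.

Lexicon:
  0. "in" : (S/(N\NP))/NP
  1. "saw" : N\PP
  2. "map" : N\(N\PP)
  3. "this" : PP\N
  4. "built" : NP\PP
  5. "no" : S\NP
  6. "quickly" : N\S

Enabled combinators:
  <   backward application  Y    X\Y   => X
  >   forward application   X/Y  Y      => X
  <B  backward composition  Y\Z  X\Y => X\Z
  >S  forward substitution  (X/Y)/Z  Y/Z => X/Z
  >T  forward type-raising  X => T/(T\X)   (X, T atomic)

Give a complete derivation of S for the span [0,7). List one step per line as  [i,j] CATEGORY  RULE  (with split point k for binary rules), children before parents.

[0,1] (S/(N\NP))/NP  lex  "in"
[1,2] N\PP  lex  "saw"
[2,3] N\(N\PP)  lex  "map"
[1,3] N  <  k=2
[3,4] PP\N  lex  "this"
[4,5] NP\PP  lex  "built"
[3,5] NP\N  <B  k=4
[1,5] NP  <  k=3
[0,5] S/(N\NP)  >  k=1
[5,6] S\NP  lex  "no"
[6,7] N\S  lex  "quickly"
[5,7] N\NP  <B  k=6
[0,7] S  >  k=5

[0,7] S   >
  [0,5] S/(N\NP)   >
    [0,1] "in" : (S/(N\NP))/NP
    [1,5] NP   <
      [1,3] N   <
        [1,2] "saw" : N\PP
        [2,3] "map" : N\(N\PP)
      [3,5] NP\N   <B
        [3,4] "this" : PP\N
        [4,5] "built" : NP\PP
  [5,7] N\NP   <B
    [5,6] "no" : S\NP
    [6,7] "quickly" : N\S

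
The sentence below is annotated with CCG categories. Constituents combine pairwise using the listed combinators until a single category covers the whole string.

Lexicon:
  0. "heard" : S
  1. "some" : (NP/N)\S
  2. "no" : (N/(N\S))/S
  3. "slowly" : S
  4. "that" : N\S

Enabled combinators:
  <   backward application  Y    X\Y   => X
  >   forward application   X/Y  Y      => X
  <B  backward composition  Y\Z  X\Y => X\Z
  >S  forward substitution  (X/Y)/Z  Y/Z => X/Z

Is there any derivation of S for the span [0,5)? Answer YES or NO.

S (NP/N)\S (N/(N\S))/S S N\S
CKY chart[0,5] = {NP}; S ∉ chart

NO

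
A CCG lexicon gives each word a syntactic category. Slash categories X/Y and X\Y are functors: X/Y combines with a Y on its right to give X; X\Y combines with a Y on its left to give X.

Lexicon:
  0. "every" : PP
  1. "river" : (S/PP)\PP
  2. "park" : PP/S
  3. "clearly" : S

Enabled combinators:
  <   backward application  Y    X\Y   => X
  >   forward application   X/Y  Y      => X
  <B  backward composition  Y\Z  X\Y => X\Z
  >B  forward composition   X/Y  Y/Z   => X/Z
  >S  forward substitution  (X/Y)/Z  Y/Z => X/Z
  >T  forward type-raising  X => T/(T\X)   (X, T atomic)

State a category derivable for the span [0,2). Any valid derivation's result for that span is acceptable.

[0,4] S   >
  [0,2] S/PP   <
    [0,1] "every" : PP
    [1,2] "river" : (S/PP)\PP
  [2,4] PP   >
    [2,3] "park" : PP/S
    [3,4] "clearly" : S

S/PP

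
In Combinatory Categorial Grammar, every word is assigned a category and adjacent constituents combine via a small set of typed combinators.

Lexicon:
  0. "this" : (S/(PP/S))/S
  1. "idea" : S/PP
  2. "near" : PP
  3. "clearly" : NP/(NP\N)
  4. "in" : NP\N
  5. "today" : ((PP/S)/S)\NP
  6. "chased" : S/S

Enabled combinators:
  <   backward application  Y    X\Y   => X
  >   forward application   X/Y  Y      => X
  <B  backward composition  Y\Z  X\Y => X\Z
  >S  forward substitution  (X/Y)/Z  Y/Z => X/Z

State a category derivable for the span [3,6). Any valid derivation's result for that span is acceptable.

(PP/S)/S

[0,7] S   >
  [0,3] S/(PP/S)   >
    [0,1] "this" : (S/(PP/S))/S
    [1,3] S   >
      [1,2] "idea" : S/PP
      [2,3] "near" : PP
  [3,7] PP/S   >S
    [3,6] (PP/S)/S   <
      [3,5] NP   >
        [3,4] "clearly" : NP/(NP\N)
        [4,5] "in" : NP\N
      [5,6] "today" : ((PP/S)/S)\NP
    [6,7] "chased" : S/S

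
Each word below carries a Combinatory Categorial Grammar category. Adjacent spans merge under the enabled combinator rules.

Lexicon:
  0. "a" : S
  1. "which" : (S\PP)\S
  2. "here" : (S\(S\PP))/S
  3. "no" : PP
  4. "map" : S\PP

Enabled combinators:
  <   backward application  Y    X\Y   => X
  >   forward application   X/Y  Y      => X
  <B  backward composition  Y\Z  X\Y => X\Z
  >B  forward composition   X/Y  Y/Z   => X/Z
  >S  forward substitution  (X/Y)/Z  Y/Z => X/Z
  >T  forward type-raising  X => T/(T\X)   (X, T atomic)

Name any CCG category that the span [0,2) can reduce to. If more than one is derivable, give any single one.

S\PP

[0,5] S   <
  [0,2] S\PP   <
    [0,1] "a" : S
    [1,2] "which" : (S\PP)\S
  [2,5] S\(S\PP)   >
    [2,3] "here" : (S\(S\PP))/S
    [3,5] S   >
      [3,4] S/(S\PP)   >T
        [3,4] "no" : PP
      [4,5] "map" : S\PP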